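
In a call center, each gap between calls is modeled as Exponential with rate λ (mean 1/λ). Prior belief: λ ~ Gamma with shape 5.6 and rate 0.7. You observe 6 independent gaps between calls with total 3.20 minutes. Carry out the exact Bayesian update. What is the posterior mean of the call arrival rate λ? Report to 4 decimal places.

2.9744

With a Gamma(shape α, rate β) prior on the exponential rate λ, the posterior after n observations with total T = Σxᵢ is Gamma(α+n, β+T).
Posterior: Gamma(5.6+6, 0.7+3.20) = Gamma(11.6, 3.90).
Posterior mean of λ = α/β = 11.6/3.90 = 2.9744.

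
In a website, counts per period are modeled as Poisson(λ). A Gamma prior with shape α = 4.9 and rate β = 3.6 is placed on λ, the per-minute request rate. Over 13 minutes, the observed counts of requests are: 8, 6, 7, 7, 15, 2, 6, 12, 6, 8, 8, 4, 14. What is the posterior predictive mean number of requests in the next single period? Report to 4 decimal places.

With a Gamma(shape α, rate β) prior, the Poisson likelihood is conjugate: the posterior is Gamma(α + ΣXᵢ, β + n).
Sum of counts S = 103 over n = 13 minutes.
Posterior: Gamma(α+S, β+n) = Gamma(4.9+103, 3.6+13) = Gamma(107.9, 16.6).
The predictive distribution for one future period is NegBinom with mean α/β = 6.5000.

6.5000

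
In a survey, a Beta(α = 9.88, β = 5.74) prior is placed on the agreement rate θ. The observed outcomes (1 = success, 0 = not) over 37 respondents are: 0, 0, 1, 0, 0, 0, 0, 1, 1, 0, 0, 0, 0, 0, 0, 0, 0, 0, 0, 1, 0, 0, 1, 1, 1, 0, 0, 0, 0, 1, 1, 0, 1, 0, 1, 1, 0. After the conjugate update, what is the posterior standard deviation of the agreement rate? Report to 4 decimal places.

0.0673

The Beta prior is conjugate to a Binomial/Bernoulli likelihood; the update adds successes to α and failures to β.
Posterior: Beta(α+k, β+n−k) = Beta(9.88+12, 5.74+25) = Beta(21.88, 30.74).
Var = αβ/((α+β)²(α+β+1)) = 21.88·30.74/(52.62²·53.62) = 0.00453026; SD = √0.00453026 = 0.0673.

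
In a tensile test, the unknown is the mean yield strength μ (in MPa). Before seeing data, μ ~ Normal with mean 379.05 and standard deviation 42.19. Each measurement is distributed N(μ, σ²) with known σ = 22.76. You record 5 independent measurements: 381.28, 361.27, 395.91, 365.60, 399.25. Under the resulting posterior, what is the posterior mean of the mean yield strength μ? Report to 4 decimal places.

For Normal data with known variance σ², a Normal(μ₀, σ₀²) prior on μ is conjugate. Posterior precision = 1/σ₀² + n/σ²; posterior mean is the precision-weighted average of μ₀ and x̄.
Σxᵢ = 381.28 + 361.27 + 395.91 + 365.60 + 399.25 = 1903.31, so n·x̄ = 1903.31.
σ₀² = 42.19² = 1779.9961, σ² = 22.76² = 518.0176; σ² + n·σ₀² = 518.0176 + 5·1779.9961 = 9417.9981.
Posterior mean = (μ₀/σ₀² + n·x̄/σ²)/(1/σ₀² + n/σ²) = (σ²·μ₀ + σ₀²·n·x̄)/(σ² + n·σ₀²) = (518.0176·379.05 + 1779.9961·1903.31)/9417.9981 = 3584238.948371/9417.9981 = 380.5733.

380.5733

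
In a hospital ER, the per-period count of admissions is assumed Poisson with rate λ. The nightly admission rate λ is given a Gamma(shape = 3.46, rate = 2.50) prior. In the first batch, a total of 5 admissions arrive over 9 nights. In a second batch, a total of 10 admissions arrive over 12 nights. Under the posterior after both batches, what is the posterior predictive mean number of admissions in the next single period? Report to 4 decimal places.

0.7855

With a Gamma(shape α, rate β) prior, the Poisson likelihood is conjugate: the posterior is Gamma(α + ΣXᵢ, β + n).
After batch 1: Gamma(α+S, β+n) = Gamma(3.46+5, 2.50+9) = Gamma(8.46, 11.50).
After batch 2: Gamma(α+S, β+n) = Gamma(8.46+10, 11.50+12) = Gamma(18.46, 23.50).
The predictive distribution for one future period is NegBinom with mean α/β = 0.7855.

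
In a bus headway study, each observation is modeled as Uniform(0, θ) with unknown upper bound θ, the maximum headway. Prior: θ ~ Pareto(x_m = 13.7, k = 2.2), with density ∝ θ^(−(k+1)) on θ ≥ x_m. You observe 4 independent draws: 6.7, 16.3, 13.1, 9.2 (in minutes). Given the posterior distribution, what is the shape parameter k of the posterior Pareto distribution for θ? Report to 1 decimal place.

A Pareto(scale x_m, shape k) prior on the upper bound θ of Uniform(0, θ) is conjugate: posterior is Pareto(max(x_m, max xᵢ), k + n).
Sample maximum = 16.3; prior scale x_m = 13.7 → posterior scale = max = 16.3.
Posterior shape = 2.2 + 4 = 6.2.
Posterior shape k = 6.2.

6.2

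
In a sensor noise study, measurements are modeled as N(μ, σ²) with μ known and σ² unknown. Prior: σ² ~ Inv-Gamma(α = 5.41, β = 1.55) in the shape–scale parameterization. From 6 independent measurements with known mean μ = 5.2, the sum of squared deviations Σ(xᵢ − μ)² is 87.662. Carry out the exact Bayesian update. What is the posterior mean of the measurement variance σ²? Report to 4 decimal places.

6.1243

With known mean μ and an Inverse-Gamma(α, β) prior on σ², the Normal likelihood is conjugate: posterior is Inv-Gamma(α + n/2, β + Σ(xᵢ−μ)²/2).
Posterior: Inv-Gamma(5.41 + 6/2, 1.55 + 87.662/2) = Inv-Gamma(8.41, 45.3810).
E[σ²|data] = β/(α−1) = 45.3810/7.41 = 6.1243.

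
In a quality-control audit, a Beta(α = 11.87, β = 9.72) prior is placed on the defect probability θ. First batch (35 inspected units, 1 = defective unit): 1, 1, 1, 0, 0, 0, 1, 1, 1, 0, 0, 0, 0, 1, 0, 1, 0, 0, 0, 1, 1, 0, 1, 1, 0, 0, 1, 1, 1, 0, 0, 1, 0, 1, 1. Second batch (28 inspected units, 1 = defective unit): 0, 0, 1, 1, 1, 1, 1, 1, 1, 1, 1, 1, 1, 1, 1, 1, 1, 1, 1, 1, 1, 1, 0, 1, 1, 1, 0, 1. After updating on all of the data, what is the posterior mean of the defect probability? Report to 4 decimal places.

0.6368

The Beta prior is conjugate to a Binomial/Bernoulli likelihood; the update adds successes to α and failures to β.
After batch 1: Beta(11.87+18, 9.72+17) = Beta(29.87, 26.72).
After batch 2: Beta(29.87+24, 26.72+4) = Beta(53.87, 30.72).
Posterior mean = α/(α+β) = 53.87/84.59 = 0.6368.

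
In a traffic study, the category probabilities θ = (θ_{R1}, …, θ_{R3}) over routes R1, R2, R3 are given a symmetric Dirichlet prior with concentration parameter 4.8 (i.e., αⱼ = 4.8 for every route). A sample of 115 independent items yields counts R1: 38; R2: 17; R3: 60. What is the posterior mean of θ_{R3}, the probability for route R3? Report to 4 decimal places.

The Dirichlet prior is conjugate to the Multinomial likelihood: each posterior αⱼ = prior αⱼ + observed count nⱼ.
Posterior concentration: (42.8, 21.8, 64.8), total = 129.4.
E[θ_{R3}|data] = α_{R3}/Σα = 64.8/129.4 = 0.5008.

0.5008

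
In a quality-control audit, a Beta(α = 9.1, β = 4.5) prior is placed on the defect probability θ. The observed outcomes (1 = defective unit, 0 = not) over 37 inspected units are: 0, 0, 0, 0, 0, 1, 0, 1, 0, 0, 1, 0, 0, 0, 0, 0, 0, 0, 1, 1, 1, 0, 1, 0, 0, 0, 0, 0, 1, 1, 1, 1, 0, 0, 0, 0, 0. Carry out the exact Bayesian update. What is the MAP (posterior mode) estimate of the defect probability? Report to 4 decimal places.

0.3930

The Beta prior is conjugate to a Binomial/Bernoulli likelihood; the update adds successes to α and failures to β.
Posterior: Beta(α+k, β+n−k) = Beta(9.1+11, 4.5+26) = Beta(20.1, 30.5).
Mode of Beta(a,b) for a,b>1 is (a−1)/(a+b−2) = 19.1/48.6 = 0.3930.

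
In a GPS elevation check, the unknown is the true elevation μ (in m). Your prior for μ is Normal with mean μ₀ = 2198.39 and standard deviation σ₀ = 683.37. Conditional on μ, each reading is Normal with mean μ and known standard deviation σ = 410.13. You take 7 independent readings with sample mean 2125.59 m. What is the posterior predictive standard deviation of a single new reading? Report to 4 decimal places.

437.1043

For Normal data with known variance σ², a Normal(μ₀, σ₀²) prior on μ is conjugate. Posterior precision = 1/σ₀² + n/σ²; posterior mean is the precision-weighted average of μ₀ and x̄.
σ₀² = 683.37² = 466994.5569, σ² = 410.13² = 168206.6169; σ² + n·σ₀² = 168206.6169 + 7·466994.5569 = 3437168.5152.
Posterior precision = 1/σ₀² + n/σ² = 1/466994.5569 + 7/168206.6169 = (σ² + n·σ₀²)/(σ₀²σ²) = 3437168.5152/(466994.5569·168206.6169); posterior variance σₙ² = σ₀²σ²/(σ² + n·σ₀²) = 466994.5569·168206.6169/3437168.5152 = 22853.570949.
Predictive variance for one new observation = σₙ² + σ² = 466994.5569·168206.6169/3437168.5152 + 168206.6169 = σ²·(σ₀² + 3437168.5152)/3437168.5152 = 168206.6169·3904163.0721/3437168.5152 = 191060.187849; SD = √(168206.6169·3904163.0721/3437168.5152) = 437.1043.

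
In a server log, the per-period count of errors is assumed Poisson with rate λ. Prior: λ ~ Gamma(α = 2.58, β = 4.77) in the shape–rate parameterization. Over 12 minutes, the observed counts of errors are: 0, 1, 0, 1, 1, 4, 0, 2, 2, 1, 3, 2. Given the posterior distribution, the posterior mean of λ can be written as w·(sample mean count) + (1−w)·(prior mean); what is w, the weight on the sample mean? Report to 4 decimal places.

With a Gamma(shape α, rate β) prior, the Poisson likelihood is conjugate: the posterior is Gamma(α + ΣXᵢ, β + n).
Posterior mean = (α₀+S)/(β₀+n) = [n/(β₀+n)]·(S/n) + [β₀/(β₀+n)]·(α₀/β₀), so only n and β₀ enter the weight.
Weight on data w = n/(β₀+n) = 12/(4.77+12) = 12/16.77 = 0.7156.

0.7156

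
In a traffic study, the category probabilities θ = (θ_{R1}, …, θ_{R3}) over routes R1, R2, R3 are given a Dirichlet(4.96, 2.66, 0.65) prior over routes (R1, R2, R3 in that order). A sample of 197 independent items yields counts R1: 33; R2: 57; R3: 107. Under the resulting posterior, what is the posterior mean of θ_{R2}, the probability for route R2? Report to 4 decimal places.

0.2906

The Dirichlet prior is conjugate to the Multinomial likelihood: each posterior αⱼ = prior αⱼ + observed count nⱼ.
Posterior concentration: (37.96, 59.66, 107.65), total = 205.27.
E[θ_{R2}|data] = α_{R2}/Σα = 59.66/205.27 = 0.2906.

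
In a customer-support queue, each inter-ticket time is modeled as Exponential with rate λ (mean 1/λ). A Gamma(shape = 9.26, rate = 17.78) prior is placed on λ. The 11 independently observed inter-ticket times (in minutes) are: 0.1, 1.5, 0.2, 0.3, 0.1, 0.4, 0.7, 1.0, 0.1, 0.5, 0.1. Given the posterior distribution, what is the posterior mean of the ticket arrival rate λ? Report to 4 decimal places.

With a Gamma(shape α, rate β) prior on the exponential rate λ, the posterior after n observations with total T = Σxᵢ is Gamma(α+n, β+T).
Sum of observations T = 5.0 minutes; n = 11.
Posterior: Gamma(9.26+11, 17.78+5.0) = Gamma(20.26, 22.78).
Posterior mean of λ = α/β = 20.26/22.78 = 0.8894.

0.8894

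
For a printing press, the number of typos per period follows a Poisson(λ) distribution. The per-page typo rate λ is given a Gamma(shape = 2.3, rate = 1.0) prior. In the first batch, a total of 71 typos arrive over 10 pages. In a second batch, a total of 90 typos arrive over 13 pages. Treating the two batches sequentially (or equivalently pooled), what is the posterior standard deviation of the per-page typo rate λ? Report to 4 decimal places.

0.5325

With a Gamma(shape α, rate β) prior, the Poisson likelihood is conjugate: the posterior is Gamma(α + ΣXᵢ, β + n).
After batch 1: Gamma(α+S, β+n) = Gamma(2.3+71, 1.0+10) = Gamma(73.3, 11.0).
After batch 2: Gamma(α+S, β+n) = Gamma(73.3+90, 11.0+13) = Gamma(163.3, 24.0).
SD = √α/β = √163.3/24.0 = 0.5325.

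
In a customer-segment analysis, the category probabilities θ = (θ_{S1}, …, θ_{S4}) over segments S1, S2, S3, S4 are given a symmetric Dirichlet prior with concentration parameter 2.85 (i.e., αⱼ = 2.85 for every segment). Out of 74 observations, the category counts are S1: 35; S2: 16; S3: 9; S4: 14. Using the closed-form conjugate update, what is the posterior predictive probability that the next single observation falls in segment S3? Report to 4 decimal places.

0.1388

The Dirichlet prior is conjugate to the Multinomial likelihood: each posterior αⱼ = prior αⱼ + observed count nⱼ.
Posterior concentration: (37.85, 18.85, 11.85, 16.85), total = 85.40.
P(next = S3 | data) = α_{S3}/Σα = 0.1388.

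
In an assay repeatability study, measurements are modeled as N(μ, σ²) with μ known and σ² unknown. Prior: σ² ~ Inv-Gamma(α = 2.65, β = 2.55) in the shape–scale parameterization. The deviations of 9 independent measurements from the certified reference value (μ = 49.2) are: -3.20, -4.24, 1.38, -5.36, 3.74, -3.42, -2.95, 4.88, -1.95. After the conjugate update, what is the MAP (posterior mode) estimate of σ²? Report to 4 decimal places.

7.7273

With known mean μ and an Inverse-Gamma(α, β) prior on σ², the Normal likelihood is conjugate: posterior is Inv-Gamma(α + n/2, β + Σ(xᵢ−μ)²/2).
Σ(xᵢ−μ)² = (-3.20)² + (-4.24)² + (1.38)² + (-5.36)² + (3.74)² + (-3.42)² + (-2.95)² + (4.88)² + (-1.95)² = 120.8550.
Posterior: Inv-Gamma(2.65 + 9/2, 2.55 + 120.8550/2) = Inv-Gamma(7.15, 62.97750).
Mode = β/(α+1) = 62.97750/8.15 = 7.7273.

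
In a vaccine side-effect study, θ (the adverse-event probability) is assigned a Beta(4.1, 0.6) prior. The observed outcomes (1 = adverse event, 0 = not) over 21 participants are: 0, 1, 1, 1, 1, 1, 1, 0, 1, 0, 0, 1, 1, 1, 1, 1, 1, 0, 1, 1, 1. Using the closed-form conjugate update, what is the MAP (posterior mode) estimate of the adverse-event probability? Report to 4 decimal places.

The Beta prior is conjugate to a Binomial/Bernoulli likelihood; the update adds successes to α and failures to β.
Posterior: Beta(α+k, β+n−k) = Beta(4.1+16, 0.6+5) = Beta(20.1, 5.6).
Mode of Beta(a,b) for a,b>1 is (a−1)/(a+b−2) = 19.1/23.7 = 0.8059.

0.8059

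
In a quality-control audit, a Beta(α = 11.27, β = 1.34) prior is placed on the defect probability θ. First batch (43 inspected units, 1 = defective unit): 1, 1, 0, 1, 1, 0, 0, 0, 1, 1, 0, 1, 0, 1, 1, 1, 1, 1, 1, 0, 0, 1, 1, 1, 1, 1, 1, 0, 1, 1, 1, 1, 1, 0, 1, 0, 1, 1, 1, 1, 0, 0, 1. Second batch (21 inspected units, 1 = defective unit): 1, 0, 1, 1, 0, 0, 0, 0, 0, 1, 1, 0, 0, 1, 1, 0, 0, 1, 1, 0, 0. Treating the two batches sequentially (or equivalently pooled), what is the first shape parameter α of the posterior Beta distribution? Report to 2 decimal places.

The Beta prior is conjugate to a Binomial/Bernoulli likelihood; the update adds successes to α and failures to β.
After batch 1: Beta(11.27+30, 1.34+13) = Beta(41.27, 14.34).
After batch 2: Beta(41.27+9, 14.34+12) = Beta(50.27, 26.34).
Posterior α = 50.27.

50.27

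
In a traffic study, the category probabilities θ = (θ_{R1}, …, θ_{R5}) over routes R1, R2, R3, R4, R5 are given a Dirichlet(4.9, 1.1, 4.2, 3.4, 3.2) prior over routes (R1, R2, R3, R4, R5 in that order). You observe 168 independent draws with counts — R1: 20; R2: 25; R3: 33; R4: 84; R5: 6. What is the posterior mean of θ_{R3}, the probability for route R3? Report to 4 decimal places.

0.2013

The Dirichlet prior is conjugate to the Multinomial likelihood: each posterior αⱼ = prior αⱼ + observed count nⱼ.
Posterior concentration: (24.9, 26.1, 37.2, 87.4, 9.2), total = 184.8.
E[θ_{R3}|data] = α_{R3}/Σα = 37.2/184.8 = 0.2013.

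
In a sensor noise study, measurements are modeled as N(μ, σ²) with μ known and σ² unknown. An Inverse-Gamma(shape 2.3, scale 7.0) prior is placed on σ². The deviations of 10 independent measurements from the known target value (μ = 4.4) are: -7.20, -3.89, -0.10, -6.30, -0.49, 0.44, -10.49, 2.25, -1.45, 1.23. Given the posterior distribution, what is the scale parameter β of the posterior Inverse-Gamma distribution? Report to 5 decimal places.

With known mean μ and an Inverse-Gamma(α, β) prior on σ², the Normal likelihood is conjugate: posterior is Inv-Gamma(α + n/2, β + Σ(xᵢ−μ)²/2).
Σ(xᵢ−μ)² = (-7.20)² + (-3.89)² + (-0.10)² + (-6.30)² + (-0.49)² + (0.44)² + (-10.49)² + (2.25)² + (-1.45)² + (1.23)² = 225.8238.
Posterior: Inv-Gamma(2.3 + 10/2, 7.0 + 225.8238/2) = Inv-Gamma(7.30, 119.91190).
Posterior β = 119.91190.

119.91190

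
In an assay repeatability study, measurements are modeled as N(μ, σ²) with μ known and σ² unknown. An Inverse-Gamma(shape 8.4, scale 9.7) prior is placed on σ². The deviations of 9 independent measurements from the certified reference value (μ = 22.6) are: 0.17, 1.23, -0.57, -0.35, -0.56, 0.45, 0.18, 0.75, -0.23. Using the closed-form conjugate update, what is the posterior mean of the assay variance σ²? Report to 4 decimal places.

With known mean μ and an Inverse-Gamma(α, β) prior on σ², the Normal likelihood is conjugate: posterior is Inv-Gamma(α + n/2, β + Σ(xᵢ−μ)²/2).
Σ(xᵢ−μ)² = (0.17)² + (1.23)² + (-0.57)² + (-0.35)² + (-0.56)² + (0.45)² + (0.18)² + (0.75)² + (-0.23)² = 3.1531.
Posterior: Inv-Gamma(8.4 + 9/2, 9.7 + 3.1531/2) = Inv-Gamma(12.90, 11.27655).
E[σ²|data] = β/(α−1) = 11.27655/11.90 = 0.9476.

0.9476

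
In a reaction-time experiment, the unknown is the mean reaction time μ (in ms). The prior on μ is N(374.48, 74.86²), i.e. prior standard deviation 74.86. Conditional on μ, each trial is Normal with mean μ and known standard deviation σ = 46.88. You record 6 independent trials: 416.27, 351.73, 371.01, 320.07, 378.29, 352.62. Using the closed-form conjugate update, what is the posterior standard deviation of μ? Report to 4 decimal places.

18.5423

For Normal data with known variance σ², a Normal(μ₀, σ₀²) prior on μ is conjugate. Posterior precision = 1/σ₀² + n/σ²; posterior mean is the precision-weighted average of μ₀ and x̄.
σ₀² = 74.86² = 5604.0196, σ² = 46.88² = 2197.7344; σ² + n·σ₀² = 2197.7344 + 6·5604.0196 = 35821.852.
Posterior precision = 1/σ₀² + n/σ² = 1/5604.0196 + 6/2197.7344 = (σ² + n·σ₀²)/(σ₀²σ²) = 35821.852/(5604.0196·2197.7344); posterior variance σₙ² = σ₀²σ²/(σ² + n·σ₀²) = 5604.0196·2197.7344/35821.852 = 343.816580.
Posterior SD = √σₙ² = √(5604.0196·2197.7344/35821.852) = 18.5423.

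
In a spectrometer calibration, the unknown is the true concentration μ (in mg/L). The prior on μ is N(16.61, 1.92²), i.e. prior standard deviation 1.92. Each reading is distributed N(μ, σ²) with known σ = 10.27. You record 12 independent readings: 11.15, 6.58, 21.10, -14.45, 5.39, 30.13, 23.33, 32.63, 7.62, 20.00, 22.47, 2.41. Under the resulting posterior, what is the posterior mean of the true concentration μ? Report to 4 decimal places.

For Normal data with known variance σ², a Normal(μ₀, σ₀²) prior on μ is conjugate. Posterior precision = 1/σ₀² + n/σ²; posterior mean is the precision-weighted average of μ₀ and x̄.
Σxᵢ = 11.15 + 6.58 + 21.10 + (-14.45) + 5.39 + 30.13 + 23.33 + 32.63 + 7.62 + 20.00 + 22.47 + 2.41 = 168.36, so n·x̄ = 168.36.
σ₀² = 1.92² = 3.6864, σ² = 10.27² = 105.4729; σ² + n·σ₀² = 105.4729 + 12·3.6864 = 149.7097.
Posterior mean = (μ₀/σ₀² + n·x̄/σ²)/(1/σ₀² + n/σ²) = (σ²·μ₀ + σ₀²·n·x̄)/(σ² + n·σ₀²) = (105.4729·16.61 + 3.6864·168.36)/149.7097 = 2372.547173/149.7097 = 15.8477.

15.8477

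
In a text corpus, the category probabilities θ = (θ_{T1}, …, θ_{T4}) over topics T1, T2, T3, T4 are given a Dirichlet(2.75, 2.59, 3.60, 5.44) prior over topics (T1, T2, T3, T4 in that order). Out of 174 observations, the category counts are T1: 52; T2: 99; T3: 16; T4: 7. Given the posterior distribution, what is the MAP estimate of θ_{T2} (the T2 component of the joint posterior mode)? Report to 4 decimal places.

0.5456

The Dirichlet prior is conjugate to the Multinomial likelihood: each posterior αⱼ = prior αⱼ + observed count nⱼ.
Posterior concentration: (54.75, 101.59, 19.60, 12.44), total = 188.38.
Joint mode component: (α_{T2}−1)/(Σα−K) = 100.59/184.38 = 0.5456.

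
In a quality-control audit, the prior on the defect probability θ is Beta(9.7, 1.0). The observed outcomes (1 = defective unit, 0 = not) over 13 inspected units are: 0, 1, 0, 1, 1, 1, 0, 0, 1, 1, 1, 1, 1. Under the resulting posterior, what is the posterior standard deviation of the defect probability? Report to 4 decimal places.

0.0821

The Beta prior is conjugate to a Binomial/Bernoulli likelihood; the update adds successes to α and failures to β.
Posterior: Beta(α+k, β+n−k) = Beta(9.7+9, 1.0+4) = Beta(18.7, 5.0).
Var = αβ/((α+β)²(α+β+1)) = 18.7·5.0/(23.7²·24.7) = 0.00673935; SD = √0.00673935 = 0.0821.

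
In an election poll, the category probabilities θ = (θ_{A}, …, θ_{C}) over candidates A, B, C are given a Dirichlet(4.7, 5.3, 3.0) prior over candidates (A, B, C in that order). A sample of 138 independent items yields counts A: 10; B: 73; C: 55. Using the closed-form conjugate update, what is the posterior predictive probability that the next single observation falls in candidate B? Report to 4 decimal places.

The Dirichlet prior is conjugate to the Multinomial likelihood: each posterior αⱼ = prior αⱼ + observed count nⱼ.
Posterior concentration: (14.7, 78.3, 58.0), total = 151.0.
P(next = B | data) = α_{B}/Σα = 0.5185.

0.5185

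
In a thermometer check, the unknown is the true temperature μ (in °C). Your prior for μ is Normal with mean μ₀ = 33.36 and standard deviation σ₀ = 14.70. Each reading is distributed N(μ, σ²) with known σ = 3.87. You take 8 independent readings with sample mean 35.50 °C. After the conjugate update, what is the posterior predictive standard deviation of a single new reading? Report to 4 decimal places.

For Normal data with known variance σ², a Normal(μ₀, σ₀²) prior on μ is conjugate. Posterior precision = 1/σ₀² + n/σ²; posterior mean is the precision-weighted average of μ₀ and x̄.
σ₀² = 14.70² = 216.09, σ² = 3.87² = 14.9769; σ² + n·σ₀² = 14.9769 + 8·216.09 = 1743.6969.
Posterior precision = 1/σ₀² + n/σ² = 1/216.09 + 8/14.9769 = (σ² + n·σ₀²)/(σ₀²σ²) = 1743.6969/(216.09·14.9769); posterior variance σₙ² = σ₀²σ²/(σ² + n·σ₀²) = 216.09·14.9769/1743.6969 = 1.856033.
Predictive variance for one new observation = σₙ² + σ² = 216.09·14.9769/1743.6969 + 14.9769 = σ²·(σ₀² + 1743.6969)/1743.6969 = 14.9769·1959.7869/1743.6969 = 16.832933; SD = √(14.9769·1959.7869/1743.6969) = 4.1028.

4.1028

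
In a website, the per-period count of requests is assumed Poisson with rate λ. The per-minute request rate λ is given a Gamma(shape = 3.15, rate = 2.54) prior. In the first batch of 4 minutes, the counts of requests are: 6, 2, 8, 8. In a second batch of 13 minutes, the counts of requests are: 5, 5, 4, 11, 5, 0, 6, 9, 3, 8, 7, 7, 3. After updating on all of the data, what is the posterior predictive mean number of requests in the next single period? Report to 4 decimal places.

5.1254

With a Gamma(shape α, rate β) prior, the Poisson likelihood is conjugate: the posterior is Gamma(α + ΣXᵢ, β + n).
Batch 1: sum of counts S = 24 over n = 4 minutes.
After batch 1: Gamma(α+S, β+n) = Gamma(3.15+24, 2.54+4) = Gamma(27.15, 6.54).
Batch 2: sum of counts S = 73 over n = 13 minutes.
After batch 2: Gamma(α+S, β+n) = Gamma(27.15+73, 6.54+13) = Gamma(100.15, 19.54).
The predictive distribution for one future period is NegBinom with mean α/β = 5.1254.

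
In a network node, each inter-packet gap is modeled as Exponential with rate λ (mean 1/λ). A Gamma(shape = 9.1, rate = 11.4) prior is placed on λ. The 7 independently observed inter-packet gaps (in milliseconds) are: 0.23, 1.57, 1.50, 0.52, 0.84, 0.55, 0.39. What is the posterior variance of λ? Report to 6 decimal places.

0.055709

With a Gamma(shape α, rate β) prior on the exponential rate λ, the posterior after n observations with total T = Σxᵢ is Gamma(α+n, β+T).
Sum of observations T = 5.60 milliseconds; n = 7.
Posterior: Gamma(9.1+7, 11.4+5.60) = Gamma(16.1, 17.00).
Var = α/β² = 0.055709.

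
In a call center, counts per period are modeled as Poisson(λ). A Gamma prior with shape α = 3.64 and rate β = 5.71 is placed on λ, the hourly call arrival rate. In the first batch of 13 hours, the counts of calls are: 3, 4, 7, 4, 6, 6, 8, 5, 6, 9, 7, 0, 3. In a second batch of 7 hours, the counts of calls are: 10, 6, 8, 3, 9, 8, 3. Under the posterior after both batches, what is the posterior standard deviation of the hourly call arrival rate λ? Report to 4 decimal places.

With a Gamma(shape α, rate β) prior, the Poisson likelihood is conjugate: the posterior is Gamma(α + ΣXᵢ, β + n).
Batch 1: sum of counts S = 68 over n = 13 hours.
After batch 1: Gamma(α+S, β+n) = Gamma(3.64+68, 5.71+13) = Gamma(71.64, 18.71).
Batch 2: sum of counts S = 47 over n = 7 hours.
After batch 2: Gamma(α+S, β+n) = Gamma(71.64+47, 18.71+7) = Gamma(118.64, 25.71).
SD = √α/β = √118.64/25.71 = 0.4237.

0.4237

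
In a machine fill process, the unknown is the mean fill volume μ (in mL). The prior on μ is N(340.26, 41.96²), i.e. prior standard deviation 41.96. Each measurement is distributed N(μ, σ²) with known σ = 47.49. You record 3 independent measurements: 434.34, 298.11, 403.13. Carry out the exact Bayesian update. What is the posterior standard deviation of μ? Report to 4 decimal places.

22.9526

For Normal data with known variance σ², a Normal(μ₀, σ₀²) prior on μ is conjugate. Posterior precision = 1/σ₀² + n/σ²; posterior mean is the precision-weighted average of μ₀ and x̄.
σ₀² = 41.96² = 1760.6416, σ² = 47.49² = 2255.3001; σ² + n·σ₀² = 2255.3001 + 3·1760.6416 = 7537.2249.
Posterior precision = 1/σ₀² + n/σ² = 1/1760.6416 + 3/2255.3001 = (σ² + n·σ₀²)/(σ₀²σ²) = 7537.2249/(1760.6416·2255.3001); posterior variance σₙ² = σ₀²σ²/(σ² + n·σ₀²) = 1760.6416·2255.3001/7537.2249 = 526.821905.
Posterior SD = √σₙ² = √(1760.6416·2255.3001/7537.2249) = 22.9526.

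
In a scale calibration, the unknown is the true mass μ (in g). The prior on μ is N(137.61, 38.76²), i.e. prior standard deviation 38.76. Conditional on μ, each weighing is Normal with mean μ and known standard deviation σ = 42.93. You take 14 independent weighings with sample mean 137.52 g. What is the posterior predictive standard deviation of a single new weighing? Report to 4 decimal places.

For Normal data with known variance σ², a Normal(μ₀, σ₀²) prior on μ is conjugate. Posterior precision = 1/σ₀² + n/σ²; posterior mean is the precision-weighted average of μ₀ and x̄.
σ₀² = 38.76² = 1502.3376, σ² = 42.93² = 1842.9849; σ² + n·σ₀² = 1842.9849 + 14·1502.3376 = 22875.7113.
Posterior precision = 1/σ₀² + n/σ² = 1/1502.3376 + 14/1842.9849 = (σ² + n·σ₀²)/(σ₀²σ²) = 22875.7113/(1502.3376·1842.9849); posterior variance σₙ² = σ₀²σ²/(σ² + n·σ₀²) = 1502.3376·1842.9849/22875.7113 = 121.036040.
Predictive variance for one new observation = σₙ² + σ² = 1502.3376·1842.9849/22875.7113 + 1842.9849 = σ²·(σ₀² + 22875.7113)/22875.7113 = 1842.9849·24378.0489/22875.7113 = 1964.020940; SD = √(1842.9849·24378.0489/22875.7113) = 44.3173.

44.3173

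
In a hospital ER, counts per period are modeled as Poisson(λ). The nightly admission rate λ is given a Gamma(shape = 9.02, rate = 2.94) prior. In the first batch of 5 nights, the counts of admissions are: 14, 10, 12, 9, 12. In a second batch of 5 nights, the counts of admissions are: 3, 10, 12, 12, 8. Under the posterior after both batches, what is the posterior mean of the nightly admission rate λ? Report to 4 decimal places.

With a Gamma(shape α, rate β) prior, the Poisson likelihood is conjugate: the posterior is Gamma(α + ΣXᵢ, β + n).
Batch 1: sum of counts S = 57 over n = 5 nights.
After batch 1: Gamma(α+S, β+n) = Gamma(9.02+57, 2.94+5) = Gamma(66.02, 7.94).
Batch 2: sum of counts S = 45 over n = 5 nights.
After batch 2: Gamma(α+S, β+n) = Gamma(66.02+45, 7.94+5) = Gamma(111.02, 12.94).
Posterior mean = α/β = 111.02/12.94 = 8.5796.

8.5796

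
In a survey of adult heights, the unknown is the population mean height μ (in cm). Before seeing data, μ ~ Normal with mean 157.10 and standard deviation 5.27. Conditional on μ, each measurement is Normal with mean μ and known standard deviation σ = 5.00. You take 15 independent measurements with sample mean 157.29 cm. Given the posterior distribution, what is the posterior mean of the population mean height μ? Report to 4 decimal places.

157.2792

For Normal data with known variance σ², a Normal(μ₀, σ₀²) prior on μ is conjugate. Posterior precision = 1/σ₀² + n/σ²; posterior mean is the precision-weighted average of μ₀ and x̄.
n·x̄ = 15·157.29 = 2359.35.
σ₀² = 5.27² = 27.7729, σ² = 5.00² = 25; σ² + n·σ₀² = 25 + 15·27.7729 = 441.5935.
Posterior mean = (μ₀/σ₀² + n·x̄/σ²)/(1/σ₀² + n/σ²) = (σ²·μ₀ + σ₀²·n·x̄)/(σ² + n·σ₀²) = (25·157.10 + 27.7729·2359.35)/441.5935 = 69453.491615/441.5935 = 157.2792.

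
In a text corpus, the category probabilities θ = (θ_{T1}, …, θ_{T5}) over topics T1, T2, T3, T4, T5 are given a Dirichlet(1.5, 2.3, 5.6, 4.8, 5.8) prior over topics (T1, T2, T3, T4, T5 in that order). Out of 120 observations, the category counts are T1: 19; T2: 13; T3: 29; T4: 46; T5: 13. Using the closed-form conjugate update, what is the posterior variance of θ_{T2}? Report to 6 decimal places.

The Dirichlet prior is conjugate to the Multinomial likelihood: each posterior αⱼ = prior αⱼ + observed count nⱼ.
Posterior concentration: (20.5, 15.3, 34.6, 50.8, 18.8), total = 140.0.
Var[θ_j] = α_j(Σα−α_j)/((Σα)²(Σα+1)) = 15.3·124.7/(140.0²·141.0) = 0.000690.

0.000690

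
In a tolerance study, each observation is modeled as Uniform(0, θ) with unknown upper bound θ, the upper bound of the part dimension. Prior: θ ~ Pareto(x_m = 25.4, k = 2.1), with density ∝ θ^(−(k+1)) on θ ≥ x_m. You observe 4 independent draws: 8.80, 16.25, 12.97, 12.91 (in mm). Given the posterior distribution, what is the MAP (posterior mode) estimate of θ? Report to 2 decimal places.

A Pareto(scale x_m, shape k) prior on the upper bound θ of Uniform(0, θ) is conjugate: posterior is Pareto(max(x_m, max xᵢ), k + n).
Sample maximum = 16.25; prior scale x_m = 25.4 → posterior scale = max = 25.40.
Posterior shape = 2.1 + 4 = 6.1.
The Pareto density is decreasing on [x_m, ∞), so the mode is x_m = 25.40.

25.40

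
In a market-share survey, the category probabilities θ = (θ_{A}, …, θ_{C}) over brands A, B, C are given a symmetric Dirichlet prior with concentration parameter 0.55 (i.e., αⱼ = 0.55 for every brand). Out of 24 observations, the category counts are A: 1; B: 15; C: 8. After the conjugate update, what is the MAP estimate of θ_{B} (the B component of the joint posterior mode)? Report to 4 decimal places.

The Dirichlet prior is conjugate to the Multinomial likelihood: each posterior αⱼ = prior αⱼ + observed count nⱼ.
Posterior concentration: (1.55, 15.55, 8.55), total = 25.65.
Joint mode component: (α_{B}−1)/(Σα−K) = 14.55/22.65 = 0.6424.

0.6424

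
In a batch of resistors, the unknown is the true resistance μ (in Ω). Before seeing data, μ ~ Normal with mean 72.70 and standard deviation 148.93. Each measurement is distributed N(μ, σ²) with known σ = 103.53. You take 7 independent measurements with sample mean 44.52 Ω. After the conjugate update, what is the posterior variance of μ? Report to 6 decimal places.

1432.327796

For Normal data with known variance σ², a Normal(μ₀, σ₀²) prior on μ is conjugate. Posterior precision = 1/σ₀² + n/σ²; posterior mean is the precision-weighted average of μ₀ and x̄.
σ₀² = 148.93² = 22180.1449, σ² = 103.53² = 10718.4609; σ² + n·σ₀² = 10718.4609 + 7·22180.1449 = 165979.4752.
Posterior precision = 1/σ₀² + n/σ² = 1/22180.1449 + 7/10718.4609 = (σ² + n·σ₀²)/(σ₀²σ²) = 165979.4752/(22180.1449·10718.4609); posterior variance σₙ² = σ₀²σ²/(σ² + n·σ₀²) = 22180.1449·10718.4609/165979.4752 = 1432.327796.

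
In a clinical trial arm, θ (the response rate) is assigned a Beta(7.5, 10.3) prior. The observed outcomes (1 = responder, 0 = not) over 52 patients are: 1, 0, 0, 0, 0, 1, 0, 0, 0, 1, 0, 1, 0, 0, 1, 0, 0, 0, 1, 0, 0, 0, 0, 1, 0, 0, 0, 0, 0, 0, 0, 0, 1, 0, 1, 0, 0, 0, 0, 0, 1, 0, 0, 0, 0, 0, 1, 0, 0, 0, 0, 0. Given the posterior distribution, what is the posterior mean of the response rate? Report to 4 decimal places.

0.2650

The Beta prior is conjugate to a Binomial/Bernoulli likelihood; the update adds successes to α and failures to β.
Posterior: Beta(α+k, β+n−k) = Beta(7.5+11, 10.3+41) = Beta(18.5, 51.3).
Posterior mean = α/(α+β) = 18.5/69.8 = 0.2650.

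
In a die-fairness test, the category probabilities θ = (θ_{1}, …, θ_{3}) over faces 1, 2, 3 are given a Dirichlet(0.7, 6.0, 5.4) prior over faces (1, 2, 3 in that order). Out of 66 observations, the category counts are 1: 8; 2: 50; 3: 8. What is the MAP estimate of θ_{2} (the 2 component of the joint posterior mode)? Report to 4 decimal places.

The Dirichlet prior is conjugate to the Multinomial likelihood: each posterior αⱼ = prior αⱼ + observed count nⱼ.
Posterior concentration: (8.7, 56.0, 13.4), total = 78.1.
Joint mode component: (α_{2}−1)/(Σα−K) = 55.0/75.1 = 0.7324.

0.7324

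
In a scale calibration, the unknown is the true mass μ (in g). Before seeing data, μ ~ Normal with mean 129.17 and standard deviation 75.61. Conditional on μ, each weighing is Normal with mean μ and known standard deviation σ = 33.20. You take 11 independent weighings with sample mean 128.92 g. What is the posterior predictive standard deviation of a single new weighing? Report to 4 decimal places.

34.6514

For Normal data with known variance σ², a Normal(μ₀, σ₀²) prior on μ is conjugate. Posterior precision = 1/σ₀² + n/σ²; posterior mean is the precision-weighted average of μ₀ and x̄.
σ₀² = 75.61² = 5716.8721, σ² = 33.20² = 1102.24; σ² + n·σ₀² = 1102.24 + 11·5716.8721 = 63987.8331.
Posterior precision = 1/σ₀² + n/σ² = 1/5716.8721 + 11/1102.24 = (σ² + n·σ₀²)/(σ₀²σ²) = 63987.8331/(5716.8721·1102.24); posterior variance σₙ² = σ₀²σ²/(σ² + n·σ₀²) = 5716.8721·1102.24/63987.8331 = 98.477551.
Predictive variance for one new observation = σₙ² + σ² = 5716.8721·1102.24/63987.8331 + 1102.24 = σ²·(σ₀² + 63987.8331)/63987.8331 = 1102.24·69704.7052/63987.8331 = 1200.717551; SD = √(1102.24·69704.7052/63987.8331) = 34.6514.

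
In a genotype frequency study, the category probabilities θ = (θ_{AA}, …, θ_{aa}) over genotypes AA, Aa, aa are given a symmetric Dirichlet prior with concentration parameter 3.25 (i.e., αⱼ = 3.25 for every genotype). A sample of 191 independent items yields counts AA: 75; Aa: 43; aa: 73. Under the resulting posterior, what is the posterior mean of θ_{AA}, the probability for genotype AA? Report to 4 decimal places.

The Dirichlet prior is conjugate to the Multinomial likelihood: each posterior αⱼ = prior αⱼ + observed count nⱼ.
Posterior concentration: (78.25, 46.25, 76.25), total = 200.75.
E[θ_{AA}|data] = α_{AA}/Σα = 78.25/200.75 = 0.3898.

0.3898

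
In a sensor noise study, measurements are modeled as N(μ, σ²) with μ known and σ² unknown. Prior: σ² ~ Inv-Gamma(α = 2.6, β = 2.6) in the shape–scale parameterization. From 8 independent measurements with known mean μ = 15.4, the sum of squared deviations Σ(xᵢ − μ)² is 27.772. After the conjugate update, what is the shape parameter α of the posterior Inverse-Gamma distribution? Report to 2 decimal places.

6.60

With known mean μ and an Inverse-Gamma(α, β) prior on σ², the Normal likelihood is conjugate: posterior is Inv-Gamma(α + n/2, β + Σ(xᵢ−μ)²/2).
Posterior: Inv-Gamma(2.6 + 8/2, 2.6 + 27.772/2) = Inv-Gamma(6.60, 16.4860).
Posterior α = 6.60.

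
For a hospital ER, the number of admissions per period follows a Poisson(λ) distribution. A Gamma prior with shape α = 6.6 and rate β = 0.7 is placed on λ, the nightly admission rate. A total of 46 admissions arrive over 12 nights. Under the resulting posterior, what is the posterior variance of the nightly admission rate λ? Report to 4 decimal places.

0.3261

With a Gamma(shape α, rate β) prior, the Poisson likelihood is conjugate: the posterior is Gamma(α + ΣXᵢ, β + n).
Posterior: Gamma(α+S, β+n) = Gamma(6.6+46, 0.7+12) = Gamma(52.6, 12.7).
Var = α/β² = 52.6/12.7² = 0.3261.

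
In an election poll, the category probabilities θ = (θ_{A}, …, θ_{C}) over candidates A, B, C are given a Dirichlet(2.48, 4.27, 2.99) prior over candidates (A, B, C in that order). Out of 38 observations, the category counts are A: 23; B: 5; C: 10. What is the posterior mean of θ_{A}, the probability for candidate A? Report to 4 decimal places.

0.5337

The Dirichlet prior is conjugate to the Multinomial likelihood: each posterior αⱼ = prior αⱼ + observed count nⱼ.
Posterior concentration: (25.48, 9.27, 12.99), total = 47.74.
E[θ_{A}|data] = α_{A}/Σα = 25.48/47.74 = 0.5337.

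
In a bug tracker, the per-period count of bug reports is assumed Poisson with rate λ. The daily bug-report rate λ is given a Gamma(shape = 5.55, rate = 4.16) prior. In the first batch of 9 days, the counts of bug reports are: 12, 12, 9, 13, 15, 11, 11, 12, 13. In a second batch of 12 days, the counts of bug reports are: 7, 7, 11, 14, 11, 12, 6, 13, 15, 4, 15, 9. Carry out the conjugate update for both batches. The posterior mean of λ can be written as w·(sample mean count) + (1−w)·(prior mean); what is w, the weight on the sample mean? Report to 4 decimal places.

With a Gamma(shape α, rate β) prior, the Poisson likelihood is conjugate: the posterior is Gamma(α + ΣXᵢ, β + n).
Total number of days: n = 9 + 12 = 21.
Posterior mean = (α₀+S)/(β₀+n) = [n/(β₀+n)]·(S/n) + [β₀/(β₀+n)]·(α₀/β₀), so only n and β₀ enter the weight.
Weight on data w = n/(β₀+n) = 21/(4.16+21) = 21/25.16 = 0.8347.

0.8347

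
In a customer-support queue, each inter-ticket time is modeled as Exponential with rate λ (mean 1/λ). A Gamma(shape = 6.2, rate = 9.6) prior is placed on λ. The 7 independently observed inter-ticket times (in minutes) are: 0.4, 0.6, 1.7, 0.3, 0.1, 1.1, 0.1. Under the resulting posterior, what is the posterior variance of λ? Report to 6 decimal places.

0.068319

With a Gamma(shape α, rate β) prior on the exponential rate λ, the posterior after n observations with total T = Σxᵢ is Gamma(α+n, β+T).
Sum of observations T = 4.3 minutes; n = 7.
Posterior: Gamma(6.2+7, 9.6+4.3) = Gamma(13.2, 13.9).
Var = α/β² = 0.068319.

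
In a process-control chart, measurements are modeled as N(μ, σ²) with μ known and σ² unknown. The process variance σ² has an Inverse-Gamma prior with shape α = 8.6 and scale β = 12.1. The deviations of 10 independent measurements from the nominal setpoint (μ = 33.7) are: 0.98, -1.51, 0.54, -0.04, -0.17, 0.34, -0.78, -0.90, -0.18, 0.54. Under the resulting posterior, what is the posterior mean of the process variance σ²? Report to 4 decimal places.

1.1754

With known mean μ and an Inverse-Gamma(α, β) prior on σ², the Normal likelihood is conjugate: posterior is Inv-Gamma(α + n/2, β + Σ(xᵢ−μ)²/2).
Σ(xᵢ−μ)² = (0.98)² + (-1.51)² + (0.54)² + (-0.04)² + (-0.17)² + (0.34)² + (-0.78)² + (-0.90)² + (-0.18)² + (0.54)² = 5.4206.
Posterior: Inv-Gamma(8.6 + 10/2, 12.1 + 5.4206/2) = Inv-Gamma(13.60, 14.81030).
E[σ²|data] = β/(α−1) = 14.81030/12.60 = 1.1754.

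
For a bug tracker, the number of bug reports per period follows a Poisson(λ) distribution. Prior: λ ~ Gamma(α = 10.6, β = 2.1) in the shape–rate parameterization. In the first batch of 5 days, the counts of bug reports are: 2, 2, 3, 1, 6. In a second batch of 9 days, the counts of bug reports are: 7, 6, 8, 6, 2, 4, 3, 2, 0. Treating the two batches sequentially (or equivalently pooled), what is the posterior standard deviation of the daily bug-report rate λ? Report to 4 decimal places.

With a Gamma(shape α, rate β) prior, the Poisson likelihood is conjugate: the posterior is Gamma(α + ΣXᵢ, β + n).
Batch 1: sum of counts S = 14 over n = 5 days.
After batch 1: Gamma(α+S, β+n) = Gamma(10.6+14, 2.1+5) = Gamma(24.6, 7.1).
Batch 2: sum of counts S = 38 over n = 9 days.
After batch 2: Gamma(α+S, β+n) = Gamma(24.6+38, 7.1+9) = Gamma(62.6, 16.1).
SD = √α/β = √62.6/16.1 = 0.4914.

0.4914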